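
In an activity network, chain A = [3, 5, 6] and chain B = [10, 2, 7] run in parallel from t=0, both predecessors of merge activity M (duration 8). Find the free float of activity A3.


ES(A3) = sum of predecessors on chain A = 8
EF(A3) = ES + duration = 8 + 6 = 14
Successor of A3 is M. ES(M) = max(sum(A), sum(B)) = max(14, 19) = 19
Free float = ES(successor) - EF(current) = 19 - 14 = 5

5


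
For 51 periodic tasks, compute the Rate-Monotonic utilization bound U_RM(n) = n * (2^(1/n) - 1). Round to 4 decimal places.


Compute 2^(1/51) = 1.0136839003
Subtract 1: 1.0136839003 - 1 = 0.0136839003
Multiply by n: 51 * 0.0136839003 = 0.6978789153
Round to 4 dp: 0.6979

0.6979


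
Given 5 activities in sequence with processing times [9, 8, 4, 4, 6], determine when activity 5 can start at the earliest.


Activity 5 starts after activities 1 through 4 complete.
Predecessor durations: [9, 8, 4, 4]
ES = 9 + 8 + 4 + 4 = 25

25


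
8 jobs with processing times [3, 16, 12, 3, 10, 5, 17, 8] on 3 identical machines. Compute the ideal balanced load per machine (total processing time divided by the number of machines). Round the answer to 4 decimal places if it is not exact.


Total processing time = 3 + 16 + 12 + 3 + 10 + 5 + 17 + 8 = 74
Number of machines = 3
Ideal balanced load = 74 / 3 = 24.6667

24.6667


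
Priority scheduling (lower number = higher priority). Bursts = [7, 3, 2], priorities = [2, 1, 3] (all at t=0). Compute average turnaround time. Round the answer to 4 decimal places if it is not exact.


Sort by priority (ascending = highest first):
Order: [(1, 3), (2, 7), (3, 2)]
Completion times:
  Priority 1, burst=3, C=3
  Priority 2, burst=7, C=10
  Priority 3, burst=2, C=12
Average turnaround = 25/3 = 8.3333

8.3333


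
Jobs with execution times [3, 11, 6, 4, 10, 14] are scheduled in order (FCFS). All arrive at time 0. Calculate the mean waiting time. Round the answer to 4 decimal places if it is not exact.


FCFS order (as given): [3, 11, 6, 4, 10, 14]
Waiting times:
  Job 1: wait = 0
  Job 2: wait = 3
  Job 3: wait = 14
  Job 4: wait = 20
  Job 5: wait = 24
  Job 6: wait = 34
Sum of waiting times = 95
Average waiting time = 95/6 = 15.8333

15.8333


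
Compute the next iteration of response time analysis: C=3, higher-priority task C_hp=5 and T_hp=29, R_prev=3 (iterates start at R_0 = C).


R_next = C + ceil(R_prev / T_hp) * C_hp
ceil(3 / 29) = ceil(0.1034) = 1
Interference = 1 * 5 = 5
R_next = 3 + 5 = 8

8


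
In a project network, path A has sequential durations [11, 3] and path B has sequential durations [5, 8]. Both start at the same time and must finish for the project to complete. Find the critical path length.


Path A total = 11 + 3 = 14
Path B total = 5 + 8 = 13
Critical path = longest path = max(14, 13) = 14

14


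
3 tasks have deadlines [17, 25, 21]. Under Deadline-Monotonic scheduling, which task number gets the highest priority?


Sort tasks by relative deadline (ascending):
  Task 1: deadline = 17
  Task 3: deadline = 21
  Task 2: deadline = 25
Priority order (highest first): [1, 3, 2]
Highest priority task = 1

1


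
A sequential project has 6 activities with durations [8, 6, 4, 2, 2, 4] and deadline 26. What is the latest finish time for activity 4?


LF(activity 4) = deadline - sum of successor durations
Successors: activities 5 through 6 with durations [2, 4]
Sum of successor durations = 6
LF = 26 - 6 = 20

20


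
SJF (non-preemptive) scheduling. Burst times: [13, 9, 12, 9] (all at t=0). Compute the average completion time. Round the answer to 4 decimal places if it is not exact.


SJF order (ascending): [9, 9, 12, 13]
Completion times:
  Job 1: burst=9, C=9
  Job 2: burst=9, C=18
  Job 3: burst=12, C=30
  Job 4: burst=13, C=43
Average completion = 100/4 = 25.0

25.0


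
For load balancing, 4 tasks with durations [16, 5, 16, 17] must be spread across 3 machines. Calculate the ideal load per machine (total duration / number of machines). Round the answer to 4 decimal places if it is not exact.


Total processing time = 16 + 5 + 16 + 17 = 54
Number of machines = 3
Ideal balanced load = 54 / 3 = 18.0

18.0


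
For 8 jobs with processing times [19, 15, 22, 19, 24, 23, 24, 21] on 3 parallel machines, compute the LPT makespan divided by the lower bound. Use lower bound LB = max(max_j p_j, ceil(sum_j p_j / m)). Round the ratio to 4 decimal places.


LPT order: [24, 24, 23, 22, 21, 19, 19, 15]
Machine loads after assignment: [60, 62, 45]
LPT makespan = 62
Lower bound = max(max_job, ceil(total/3)) = max(24, 56) = 56
Ratio = 62 / 56 = 1.1071

1.1071


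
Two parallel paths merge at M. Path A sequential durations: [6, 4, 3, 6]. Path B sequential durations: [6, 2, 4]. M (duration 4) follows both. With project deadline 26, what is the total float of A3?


Forward pass: ES(A3) = sum of predecessors on chain A = 10
EF = ES + duration = 10 + 3 = 13
Backward pass: LF(M) = deadline = 26; LS(M) = 26 - 4 = 22
LF(A3) = LS(M) - sum(successors on chain A) = 22 - 6 = 16
LS = LF - duration = 16 - 3 = 13
Total float = LS - ES = 13 - 10 = 3

3


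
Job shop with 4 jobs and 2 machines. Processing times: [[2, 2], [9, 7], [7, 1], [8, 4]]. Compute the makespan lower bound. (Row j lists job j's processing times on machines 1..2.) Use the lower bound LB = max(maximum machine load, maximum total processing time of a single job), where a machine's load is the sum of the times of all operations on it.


Machine loads:
  Machine 1: 2 + 9 + 7 + 8 = 26
  Machine 2: 2 + 7 + 1 + 4 = 14
Max machine load = 26
Job totals:
  Job 1: 4
  Job 2: 16
  Job 3: 8
  Job 4: 12
Max job total = 16
Lower bound = max(26, 16) = 26

26


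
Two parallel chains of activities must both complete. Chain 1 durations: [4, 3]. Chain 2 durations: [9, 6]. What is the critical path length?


Path A total = 4 + 3 = 7
Path B total = 9 + 6 = 15
Critical path = longest path = max(7, 15) = 15

15


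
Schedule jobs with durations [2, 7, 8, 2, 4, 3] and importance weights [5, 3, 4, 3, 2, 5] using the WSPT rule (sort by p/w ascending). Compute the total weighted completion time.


Compute p/w ratios and sort ascending (WSPT): [(2, 5), (3, 5), (2, 3), (8, 4), (4, 2), (7, 3)]
Compute weighted completion times:
  Job (p=2,w=5): C=2, w*C=5*2=10
  Job (p=3,w=5): C=5, w*C=5*5=25
  Job (p=2,w=3): C=7, w*C=3*7=21
  Job (p=8,w=4): C=15, w*C=4*15=60
  Job (p=4,w=2): C=19, w*C=2*19=38
  Job (p=7,w=3): C=26, w*C=3*26=78
Total weighted completion time = 232

232


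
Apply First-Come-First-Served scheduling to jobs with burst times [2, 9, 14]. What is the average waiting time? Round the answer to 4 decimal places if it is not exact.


FCFS order (as given): [2, 9, 14]
Waiting times:
  Job 1: wait = 0
  Job 2: wait = 2
  Job 3: wait = 11
Sum of waiting times = 13
Average waiting time = 13/3 = 4.3333

4.3333


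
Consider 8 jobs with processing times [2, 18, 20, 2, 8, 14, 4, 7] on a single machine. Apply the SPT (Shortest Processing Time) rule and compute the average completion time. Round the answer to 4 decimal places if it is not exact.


Sort jobs by processing time (SPT order): [2, 2, 4, 7, 8, 14, 18, 20]
Compute completion times sequentially:
  Job 1: processing = 2, completes at 2
  Job 2: processing = 2, completes at 4
  Job 3: processing = 4, completes at 8
  Job 4: processing = 7, completes at 15
  Job 5: processing = 8, completes at 23
  Job 6: processing = 14, completes at 37
  Job 7: processing = 18, completes at 55
  Job 8: processing = 20, completes at 75
Sum of completion times = 219
Average completion time = 219/8 = 27.375

27.375


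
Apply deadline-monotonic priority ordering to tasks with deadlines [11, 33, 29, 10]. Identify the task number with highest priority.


Sort tasks by relative deadline (ascending):
  Task 4: deadline = 10
  Task 1: deadline = 11
  Task 3: deadline = 29
  Task 2: deadline = 33
Priority order (highest first): [4, 1, 3, 2]
Highest priority task = 4

4


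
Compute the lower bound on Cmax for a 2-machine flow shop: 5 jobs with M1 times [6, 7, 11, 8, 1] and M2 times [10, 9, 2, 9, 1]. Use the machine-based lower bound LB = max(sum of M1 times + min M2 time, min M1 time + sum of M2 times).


LB1 = sum(M1 times) + min(M2 times) = 33 + 1 = 34
LB2 = min(M1 times) + sum(M2 times) = 1 + 31 = 32
Lower bound = max(LB1, LB2) = max(34, 32) = 34

34


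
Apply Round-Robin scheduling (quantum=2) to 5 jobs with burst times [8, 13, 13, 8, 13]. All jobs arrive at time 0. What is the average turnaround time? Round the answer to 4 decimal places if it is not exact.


Time quantum = 2
Execution trace:
  J1 runs 2 units, time = 2
  J2 runs 2 units, time = 4
  J3 runs 2 units, time = 6
  J4 runs 2 units, time = 8
  J5 runs 2 units, time = 10
  J1 runs 2 units, time = 12
  J2 runs 2 units, time = 14
  J3 runs 2 units, time = 16
  J4 runs 2 units, time = 18
  J5 runs 2 units, time = 20
  J1 runs 2 units, time = 22
  J2 runs 2 units, time = 24
  J3 runs 2 units, time = 26
  J4 runs 2 units, time = 28
  J5 runs 2 units, time = 30
  J1 runs 2 units, time = 32
  J2 runs 2 units, time = 34
  J3 runs 2 units, time = 36
  J4 runs 2 units, time = 38
  J5 runs 2 units, time = 40
  J2 runs 2 units, time = 42
  J3 runs 2 units, time = 44
  J5 runs 2 units, time = 46
  J2 runs 2 units, time = 48
  J3 runs 2 units, time = 50
  J5 runs 2 units, time = 52
  J2 runs 1 units, time = 53
  J3 runs 1 units, time = 54
  J5 runs 1 units, time = 55
Finish times: [32, 53, 54, 38, 55]
Average turnaround = 232/5 = 46.4

46.4


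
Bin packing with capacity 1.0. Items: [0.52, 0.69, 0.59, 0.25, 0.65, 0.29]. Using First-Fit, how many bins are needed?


Place items sequentially using First-Fit:
  Item 0.52 -> new Bin 1
  Item 0.69 -> new Bin 2
  Item 0.59 -> new Bin 3
  Item 0.25 -> Bin 1 (now 0.77)
  Item 0.65 -> new Bin 4
  Item 0.29 -> Bin 2 (now 0.98)
Total bins used = 4

4


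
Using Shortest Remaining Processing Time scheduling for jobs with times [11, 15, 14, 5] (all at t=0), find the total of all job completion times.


Since all jobs arrive at t=0, SRPT equals SPT ordering.
SPT order: [5, 11, 14, 15]
Completion times:
  Job 1: p=5, C=5
  Job 2: p=11, C=16
  Job 3: p=14, C=30
  Job 4: p=15, C=45
Total completion time = 5 + 16 + 30 + 45 = 96

96


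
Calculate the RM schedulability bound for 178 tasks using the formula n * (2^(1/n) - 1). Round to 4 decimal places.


Compute 2^(1/178) = 1.0039016771
Subtract 1: 1.0039016771 - 1 = 0.0039016771
Multiply by n: 178 * 0.0039016771 = 0.6944985238
Round to 4 dp: 0.6945

0.6945


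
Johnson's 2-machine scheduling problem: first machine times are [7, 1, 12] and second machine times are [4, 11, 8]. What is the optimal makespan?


Apply Johnson's rule:
  Group 1 (a <= b): [(2, 1, 11)]
  Group 2 (a > b): [(3, 12, 8), (1, 7, 4)]
Optimal job order: [2, 3, 1]
Schedule:
  Job 2: M1 done at 1, M2 done at 12
  Job 3: M1 done at 13, M2 done at 21
  Job 1: M1 done at 20, M2 done at 25
Makespan = 25

25


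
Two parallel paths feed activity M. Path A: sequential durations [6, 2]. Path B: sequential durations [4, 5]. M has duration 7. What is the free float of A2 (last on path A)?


ES(A2) = sum of predecessors on chain A = 6
EF(A2) = ES + duration = 6 + 2 = 8
Successor of A2 is M. ES(M) = max(sum(A), sum(B)) = max(8, 9) = 9
Free float = ES(successor) - EF(current) = 9 - 8 = 1

1


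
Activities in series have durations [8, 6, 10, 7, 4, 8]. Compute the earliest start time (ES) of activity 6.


Activity 6 starts after activities 1 through 5 complete.
Predecessor durations: [8, 6, 10, 7, 4]
ES = 8 + 6 + 10 + 7 + 4 = 35

35


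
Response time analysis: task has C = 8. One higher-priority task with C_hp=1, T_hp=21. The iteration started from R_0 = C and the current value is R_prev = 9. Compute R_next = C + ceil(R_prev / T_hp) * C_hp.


R_next = C + ceil(R_prev / T_hp) * C_hp
ceil(9 / 21) = ceil(0.4286) = 1
Interference = 1 * 1 = 1
R_next = 8 + 1 = 9
R_next = R_prev, so the iteration has converged (response time = 9).

9


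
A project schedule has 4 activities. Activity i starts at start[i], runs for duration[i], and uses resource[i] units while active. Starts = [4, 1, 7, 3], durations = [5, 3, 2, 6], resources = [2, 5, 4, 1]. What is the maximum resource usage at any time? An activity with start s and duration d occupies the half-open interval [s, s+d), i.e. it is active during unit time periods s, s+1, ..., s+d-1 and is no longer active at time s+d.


Each activity i is active on [start_i, start_i + duration_i).
Compute total resource usage per time slot:
  t=0: active resources = [], total = 0
  t=1: active resources = [5], total = 5
  t=2: active resources = [5], total = 5
  t=3: active resources = [5, 1], total = 6
  t=4: active resources = [2, 1], total = 3
  t=5: active resources = [2, 1], total = 3
  t=6: active resources = [2, 1], total = 3
  t=7: active resources = [2, 4, 1], total = 7
  t=8: active resources = [2, 4, 1], total = 7
Peak resource demand = 7

7


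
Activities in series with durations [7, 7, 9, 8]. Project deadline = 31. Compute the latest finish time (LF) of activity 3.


LF(activity 3) = deadline - sum of successor durations
Successors: activities 4 through 4 with durations [8]
Sum of successor durations = 8
LF = 31 - 8 = 23

23


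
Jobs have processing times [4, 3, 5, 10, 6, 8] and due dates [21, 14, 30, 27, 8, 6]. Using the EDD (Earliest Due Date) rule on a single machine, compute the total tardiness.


Sort by due date (EDD order): [(8, 6), (6, 8), (3, 14), (4, 21), (10, 27), (5, 30)]
Compute completion times and tardiness:
  Job 1: p=8, d=6, C=8, tardiness=max(0,8-6)=2
  Job 2: p=6, d=8, C=14, tardiness=max(0,14-8)=6
  Job 3: p=3, d=14, C=17, tardiness=max(0,17-14)=3
  Job 4: p=4, d=21, C=21, tardiness=max(0,21-21)=0
  Job 5: p=10, d=27, C=31, tardiness=max(0,31-27)=4
  Job 6: p=5, d=30, C=36, tardiness=max(0,36-30)=6
Total tardiness = 21

21


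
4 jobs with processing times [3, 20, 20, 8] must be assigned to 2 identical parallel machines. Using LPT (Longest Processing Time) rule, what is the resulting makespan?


Sort jobs in decreasing order (LPT): [20, 20, 8, 3]
Assign each job to the least loaded machine:
  Machine 1: jobs [20, 8], load = 28
  Machine 2: jobs [20, 3], load = 23
Makespan = max load = 28

28


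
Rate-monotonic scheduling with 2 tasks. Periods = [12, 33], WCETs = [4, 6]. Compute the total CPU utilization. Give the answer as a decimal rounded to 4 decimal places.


Compute individual utilizations (exact fractions):
  Task 1: C/T = 4/12 = 1/3 (approx. 0.3333)
  Task 2: C/T = 6/33 = 2/11 (approx. 0.1818)
Total utilization U = 1/3 + 2/11 = 17/33
Rounded to 4 decimal places: U = 0.5152
RM (Liu & Layland) bound for 2 tasks = 0.828427; compare with U = 17/33 (approx. 0.515152)
U <= bound, so schedulable by RM sufficient condition.

0.5152


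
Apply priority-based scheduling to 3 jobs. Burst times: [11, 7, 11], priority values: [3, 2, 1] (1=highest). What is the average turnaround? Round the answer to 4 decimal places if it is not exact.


Sort by priority (ascending = highest first):
Order: [(1, 11), (2, 7), (3, 11)]
Completion times:
  Priority 1, burst=11, C=11
  Priority 2, burst=7, C=18
  Priority 3, burst=11, C=29
Average turnaround = 58/3 = 19.3333

19.3333


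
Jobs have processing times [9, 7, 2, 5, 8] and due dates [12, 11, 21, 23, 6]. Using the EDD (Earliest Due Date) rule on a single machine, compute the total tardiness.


Sort by due date (EDD order): [(8, 6), (7, 11), (9, 12), (2, 21), (5, 23)]
Compute completion times and tardiness:
  Job 1: p=8, d=6, C=8, tardiness=max(0,8-6)=2
  Job 2: p=7, d=11, C=15, tardiness=max(0,15-11)=4
  Job 3: p=9, d=12, C=24, tardiness=max(0,24-12)=12
  Job 4: p=2, d=21, C=26, tardiness=max(0,26-21)=5
  Job 5: p=5, d=23, C=31, tardiness=max(0,31-23)=8
Total tardiness = 31

31


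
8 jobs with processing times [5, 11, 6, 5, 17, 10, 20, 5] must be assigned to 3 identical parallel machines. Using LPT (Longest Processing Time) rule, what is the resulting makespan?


Sort jobs in decreasing order (LPT): [20, 17, 11, 10, 6, 5, 5, 5]
Assign each job to the least loaded machine:
  Machine 1: jobs [20, 5], load = 25
  Machine 2: jobs [17, 6, 5], load = 28
  Machine 3: jobs [11, 10, 5], load = 26
Makespan = max load = 28

28


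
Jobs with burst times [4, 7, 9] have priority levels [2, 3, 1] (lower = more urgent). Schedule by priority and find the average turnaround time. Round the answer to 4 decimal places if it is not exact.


Sort by priority (ascending = highest first):
Order: [(1, 9), (2, 4), (3, 7)]
Completion times:
  Priority 1, burst=9, C=9
  Priority 2, burst=4, C=13
  Priority 3, burst=7, C=20
Average turnaround = 42/3 = 14.0

14.0


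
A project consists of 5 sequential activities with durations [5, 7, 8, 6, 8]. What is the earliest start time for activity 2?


Activity 2 starts after activities 1 through 1 complete.
Predecessor durations: [5]
ES = 5 = 5

5


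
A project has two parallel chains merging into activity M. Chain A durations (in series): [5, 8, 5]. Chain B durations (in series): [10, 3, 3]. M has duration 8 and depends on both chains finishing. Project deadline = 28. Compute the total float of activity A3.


Forward pass: ES(A3) = sum of predecessors on chain A = 13
EF = ES + duration = 13 + 5 = 18
Backward pass: LF(M) = deadline = 28; LS(M) = 28 - 8 = 20
LF(A3) = LS(M) - sum(successors on chain A) = 20 - 0 = 20
LS = LF - duration = 20 - 5 = 15
Total float = LS - ES = 15 - 13 = 2

2


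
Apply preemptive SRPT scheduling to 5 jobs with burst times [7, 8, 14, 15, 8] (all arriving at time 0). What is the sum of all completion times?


Since all jobs arrive at t=0, SRPT equals SPT ordering.
SPT order: [7, 8, 8, 14, 15]
Completion times:
  Job 1: p=7, C=7
  Job 2: p=8, C=15
  Job 3: p=8, C=23
  Job 4: p=14, C=37
  Job 5: p=15, C=52
Total completion time = 7 + 15 + 23 + 37 + 52 = 134

134


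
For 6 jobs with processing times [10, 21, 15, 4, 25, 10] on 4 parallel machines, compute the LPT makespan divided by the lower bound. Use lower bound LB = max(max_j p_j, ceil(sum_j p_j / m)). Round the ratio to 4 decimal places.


LPT order: [25, 21, 15, 10, 10, 4]
Machine loads after assignment: [25, 21, 19, 20]
LPT makespan = 25
Lower bound = max(max_job, ceil(total/4)) = max(25, 22) = 25
Ratio = 25 / 25 = 1.0

1.0


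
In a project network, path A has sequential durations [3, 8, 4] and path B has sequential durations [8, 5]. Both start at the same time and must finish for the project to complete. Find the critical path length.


Path A total = 3 + 8 + 4 = 15
Path B total = 8 + 5 = 13
Critical path = longest path = max(15, 13) = 15

15


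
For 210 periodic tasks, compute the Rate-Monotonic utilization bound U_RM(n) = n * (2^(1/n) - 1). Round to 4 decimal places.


Compute 2^(1/210) = 1.0033061542
Subtract 1: 1.0033061542 - 1 = 0.0033061542
Multiply by n: 210 * 0.0033061542 = 0.6942923820
Round to 4 dp: 0.6943

0.6943


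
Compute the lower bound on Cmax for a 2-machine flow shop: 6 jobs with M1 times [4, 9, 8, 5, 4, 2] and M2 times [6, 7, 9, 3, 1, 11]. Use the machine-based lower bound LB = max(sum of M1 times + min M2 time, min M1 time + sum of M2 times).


LB1 = sum(M1 times) + min(M2 times) = 32 + 1 = 33
LB2 = min(M1 times) + sum(M2 times) = 2 + 37 = 39
Lower bound = max(LB1, LB2) = max(33, 39) = 39

39


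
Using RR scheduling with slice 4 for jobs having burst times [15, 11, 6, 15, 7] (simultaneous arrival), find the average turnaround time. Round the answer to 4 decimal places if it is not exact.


Time quantum = 4
Execution trace:
  J1 runs 4 units, time = 4
  J2 runs 4 units, time = 8
  J3 runs 4 units, time = 12
  J4 runs 4 units, time = 16
  J5 runs 4 units, time = 20
  J1 runs 4 units, time = 24
  J2 runs 4 units, time = 28
  J3 runs 2 units, time = 30
  J4 runs 4 units, time = 34
  J5 runs 3 units, time = 37
  J1 runs 4 units, time = 41
  J2 runs 3 units, time = 44
  J4 runs 4 units, time = 48
  J1 runs 3 units, time = 51
  J4 runs 3 units, time = 54
Finish times: [51, 44, 30, 54, 37]
Average turnaround = 216/5 = 43.2

43.2


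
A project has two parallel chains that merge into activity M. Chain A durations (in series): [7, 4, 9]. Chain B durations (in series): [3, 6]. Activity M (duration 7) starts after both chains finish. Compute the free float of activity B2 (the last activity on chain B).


ES(B2) = sum of predecessors on chain B = 3
EF(B2) = ES + duration = 3 + 6 = 9
Successor of B2 is M. ES(M) = max(sum(A), sum(B)) = max(20, 9) = 20
Free float = ES(successor) - EF(current) = 20 - 9 = 11

11


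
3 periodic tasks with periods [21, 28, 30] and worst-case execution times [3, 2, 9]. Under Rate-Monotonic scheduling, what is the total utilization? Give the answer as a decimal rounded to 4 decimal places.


Compute individual utilizations (exact fractions):
  Task 1: C/T = 3/21 = 1/7 (approx. 0.1429)
  Task 2: C/T = 2/28 = 1/14 (approx. 0.0714)
  Task 3: C/T = 9/30 = 3/10 (approx. 0.3)
Total utilization U = 1/7 + 1/14 + 3/10 = 18/35
Rounded to 4 decimal places: U = 0.5143
RM (Liu & Layland) bound for 3 tasks = 0.779763; compare with U = 18/35 (approx. 0.514286)
U <= bound, so schedulable by RM sufficient condition.

0.5143


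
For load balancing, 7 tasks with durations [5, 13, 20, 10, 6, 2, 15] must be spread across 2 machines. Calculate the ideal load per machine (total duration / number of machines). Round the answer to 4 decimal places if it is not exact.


Total processing time = 5 + 13 + 20 + 10 + 6 + 2 + 15 = 71
Number of machines = 2
Ideal balanced load = 71 / 2 = 35.5

35.5


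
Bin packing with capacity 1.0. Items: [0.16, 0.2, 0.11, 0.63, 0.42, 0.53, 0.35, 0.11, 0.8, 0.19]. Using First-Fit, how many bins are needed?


Place items sequentially using First-Fit:
  Item 0.16 -> new Bin 1
  Item 0.2 -> Bin 1 (now 0.36)
  Item 0.11 -> Bin 1 (now 0.47)
  Item 0.63 -> new Bin 2
  Item 0.42 -> Bin 1 (now 0.89)
  Item 0.53 -> new Bin 3
  Item 0.35 -> Bin 2 (now 0.98)
  Item 0.11 -> Bin 1 (now 1.0)
  Item 0.8 -> new Bin 4
  Item 0.19 -> Bin 3 (now 0.72)
Total bins used = 4

4


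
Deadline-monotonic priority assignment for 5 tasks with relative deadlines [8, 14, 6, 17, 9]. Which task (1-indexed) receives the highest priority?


Sort tasks by relative deadline (ascending):
  Task 3: deadline = 6
  Task 1: deadline = 8
  Task 5: deadline = 9
  Task 2: deadline = 14
  Task 4: deadline = 17
Priority order (highest first): [3, 1, 5, 2, 4]
Highest priority task = 3

3


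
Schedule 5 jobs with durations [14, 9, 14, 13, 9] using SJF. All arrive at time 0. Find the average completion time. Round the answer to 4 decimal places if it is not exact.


SJF order (ascending): [9, 9, 13, 14, 14]
Completion times:
  Job 1: burst=9, C=9
  Job 2: burst=9, C=18
  Job 3: burst=13, C=31
  Job 4: burst=14, C=45
  Job 5: burst=14, C=59
Average completion = 162/5 = 32.4

32.4


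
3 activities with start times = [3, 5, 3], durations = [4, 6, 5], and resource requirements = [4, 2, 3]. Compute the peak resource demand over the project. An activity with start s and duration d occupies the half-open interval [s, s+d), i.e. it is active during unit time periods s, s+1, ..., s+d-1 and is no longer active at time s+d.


Each activity i is active on [start_i, start_i + duration_i).
Compute total resource usage per time slot:
  t=0: active resources = [], total = 0
  t=1: active resources = [], total = 0
  t=2: active resources = [], total = 0
  t=3: active resources = [4, 3], total = 7
  t=4: active resources = [4, 3], total = 7
  t=5: active resources = [4, 2, 3], total = 9
  t=6: active resources = [4, 2, 3], total = 9
  t=7: active resources = [2, 3], total = 5
  t=8: active resources = [2], total = 2
  t=9: active resources = [2], total = 2
  t=10: active resources = [2], total = 2
Peak resource demand = 9

9


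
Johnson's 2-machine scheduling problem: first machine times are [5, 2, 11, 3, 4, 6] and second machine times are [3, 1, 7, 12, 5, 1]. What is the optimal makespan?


Apply Johnson's rule:
  Group 1 (a <= b): [(4, 3, 12), (5, 4, 5)]
  Group 2 (a > b): [(3, 11, 7), (1, 5, 3), (2, 2, 1), (6, 6, 1)]
Optimal job order: [4, 5, 3, 1, 2, 6]
Schedule:
  Job 4: M1 done at 3, M2 done at 15
  Job 5: M1 done at 7, M2 done at 20
  Job 3: M1 done at 18, M2 done at 27
  Job 1: M1 done at 23, M2 done at 30
  Job 2: M1 done at 25, M2 done at 31
  Job 6: M1 done at 31, M2 done at 32
Makespan = 32

32


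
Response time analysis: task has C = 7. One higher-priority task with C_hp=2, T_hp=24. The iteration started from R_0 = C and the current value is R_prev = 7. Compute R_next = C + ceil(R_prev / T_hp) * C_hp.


R_next = C + ceil(R_prev / T_hp) * C_hp
ceil(7 / 24) = ceil(0.2917) = 1
Interference = 1 * 2 = 2
R_next = 7 + 2 = 9

9


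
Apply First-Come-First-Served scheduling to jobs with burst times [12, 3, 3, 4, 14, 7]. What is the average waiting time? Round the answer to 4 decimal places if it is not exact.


FCFS order (as given): [12, 3, 3, 4, 14, 7]
Waiting times:
  Job 1: wait = 0
  Job 2: wait = 12
  Job 3: wait = 15
  Job 4: wait = 18
  Job 5: wait = 22
  Job 6: wait = 36
Sum of waiting times = 103
Average waiting time = 103/6 = 17.1667

17.1667


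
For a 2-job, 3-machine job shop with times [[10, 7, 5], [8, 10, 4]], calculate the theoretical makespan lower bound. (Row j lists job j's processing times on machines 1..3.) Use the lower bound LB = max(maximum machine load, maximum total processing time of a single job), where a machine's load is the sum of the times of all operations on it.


Machine loads:
  Machine 1: 10 + 8 = 18
  Machine 2: 7 + 10 = 17
  Machine 3: 5 + 4 = 9
Max machine load = 18
Job totals:
  Job 1: 22
  Job 2: 22
Max job total = 22
Lower bound = max(18, 22) = 22

22


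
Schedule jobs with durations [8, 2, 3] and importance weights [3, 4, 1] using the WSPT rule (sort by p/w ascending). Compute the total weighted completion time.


Compute p/w ratios and sort ascending (WSPT): [(2, 4), (8, 3), (3, 1)]
Compute weighted completion times:
  Job (p=2,w=4): C=2, w*C=4*2=8
  Job (p=8,w=3): C=10, w*C=3*10=30
  Job (p=3,w=1): C=13, w*C=1*13=13
Total weighted completion time = 51

51


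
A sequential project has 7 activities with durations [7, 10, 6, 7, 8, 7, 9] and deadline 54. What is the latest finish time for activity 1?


LF(activity 1) = deadline - sum of successor durations
Successors: activities 2 through 7 with durations [10, 6, 7, 8, 7, 9]
Sum of successor durations = 47
LF = 54 - 47 = 7

7


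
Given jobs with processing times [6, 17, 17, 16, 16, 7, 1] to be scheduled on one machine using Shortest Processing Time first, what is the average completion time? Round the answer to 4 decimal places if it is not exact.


Sort jobs by processing time (SPT order): [1, 6, 7, 16, 16, 17, 17]
Compute completion times sequentially:
  Job 1: processing = 1, completes at 1
  Job 2: processing = 6, completes at 7
  Job 3: processing = 7, completes at 14
  Job 4: processing = 16, completes at 30
  Job 5: processing = 16, completes at 46
  Job 6: processing = 17, completes at 63
  Job 7: processing = 17, completes at 80
Sum of completion times = 241
Average completion time = 241/7 = 34.4286

34.4286


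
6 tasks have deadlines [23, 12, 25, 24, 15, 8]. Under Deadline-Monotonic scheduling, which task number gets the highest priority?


Sort tasks by relative deadline (ascending):
  Task 6: deadline = 8
  Task 2: deadline = 12
  Task 5: deadline = 15
  Task 1: deadline = 23
  Task 4: deadline = 24
  Task 3: deadline = 25
Priority order (highest first): [6, 2, 5, 1, 4, 3]
Highest priority task = 6

6


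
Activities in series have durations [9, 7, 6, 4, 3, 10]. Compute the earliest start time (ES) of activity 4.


Activity 4 starts after activities 1 through 3 complete.
Predecessor durations: [9, 7, 6]
ES = 9 + 7 + 6 = 22

22


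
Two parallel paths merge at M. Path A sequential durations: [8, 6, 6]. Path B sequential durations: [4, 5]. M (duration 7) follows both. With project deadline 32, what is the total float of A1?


Forward pass: ES(A1) = sum of predecessors on chain A = 0
EF = ES + duration = 0 + 8 = 8
Backward pass: LF(M) = deadline = 32; LS(M) = 32 - 7 = 25
LF(A1) = LS(M) - sum(successors on chain A) = 25 - 12 = 13
LS = LF - duration = 13 - 8 = 5
Total float = LS - ES = 5 - 0 = 5

5


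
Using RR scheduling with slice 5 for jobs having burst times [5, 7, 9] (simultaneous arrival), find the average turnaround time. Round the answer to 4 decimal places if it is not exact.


Time quantum = 5
Execution trace:
  J1 runs 5 units, time = 5
  J2 runs 5 units, time = 10
  J3 runs 5 units, time = 15
  J2 runs 2 units, time = 17
  J3 runs 4 units, time = 21
Finish times: [5, 17, 21]
Average turnaround = 43/3 = 14.3333

14.3333


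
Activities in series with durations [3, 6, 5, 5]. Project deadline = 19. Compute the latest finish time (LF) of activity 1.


LF(activity 1) = deadline - sum of successor durations
Successors: activities 2 through 4 with durations [6, 5, 5]
Sum of successor durations = 16
LF = 19 - 16 = 3

3


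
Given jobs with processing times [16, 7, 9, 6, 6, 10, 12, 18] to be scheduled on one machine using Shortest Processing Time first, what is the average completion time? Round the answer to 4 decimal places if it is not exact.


Sort jobs by processing time (SPT order): [6, 6, 7, 9, 10, 12, 16, 18]
Compute completion times sequentially:
  Job 1: processing = 6, completes at 6
  Job 2: processing = 6, completes at 12
  Job 3: processing = 7, completes at 19
  Job 4: processing = 9, completes at 28
  Job 5: processing = 10, completes at 38
  Job 6: processing = 12, completes at 50
  Job 7: processing = 16, completes at 66
  Job 8: processing = 18, completes at 84
Sum of completion times = 303
Average completion time = 303/8 = 37.875

37.875


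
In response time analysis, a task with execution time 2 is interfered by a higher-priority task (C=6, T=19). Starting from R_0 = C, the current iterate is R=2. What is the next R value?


R_next = C + ceil(R_prev / T_hp) * C_hp
ceil(2 / 19) = ceil(0.1053) = 1
Interference = 1 * 6 = 6
R_next = 2 + 6 = 8

8


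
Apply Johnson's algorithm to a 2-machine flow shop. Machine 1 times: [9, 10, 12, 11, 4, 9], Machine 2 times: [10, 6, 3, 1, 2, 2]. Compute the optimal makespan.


Apply Johnson's rule:
  Group 1 (a <= b): [(1, 9, 10)]
  Group 2 (a > b): [(2, 10, 6), (3, 12, 3), (5, 4, 2), (6, 9, 2), (4, 11, 1)]
Optimal job order: [1, 2, 3, 5, 6, 4]
Schedule:
  Job 1: M1 done at 9, M2 done at 19
  Job 2: M1 done at 19, M2 done at 25
  Job 3: M1 done at 31, M2 done at 34
  Job 5: M1 done at 35, M2 done at 37
  Job 6: M1 done at 44, M2 done at 46
  Job 4: M1 done at 55, M2 done at 56
Makespan = 56

56


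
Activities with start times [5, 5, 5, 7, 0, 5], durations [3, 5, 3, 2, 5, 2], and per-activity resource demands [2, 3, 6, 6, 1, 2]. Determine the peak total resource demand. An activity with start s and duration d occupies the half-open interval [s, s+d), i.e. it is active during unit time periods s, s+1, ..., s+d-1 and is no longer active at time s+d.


Each activity i is active on [start_i, start_i + duration_i).
Compute total resource usage per time slot:
  t=0: active resources = [1], total = 1
  t=1: active resources = [1], total = 1
  t=2: active resources = [1], total = 1
  t=3: active resources = [1], total = 1
  t=4: active resources = [1], total = 1
  t=5: active resources = [2, 3, 6, 2], total = 13
  t=6: active resources = [2, 3, 6, 2], total = 13
  t=7: active resources = [2, 3, 6, 6], total = 17
  t=8: active resources = [3, 6], total = 9
  t=9: active resources = [3], total = 3
Peak resource demand = 17

17


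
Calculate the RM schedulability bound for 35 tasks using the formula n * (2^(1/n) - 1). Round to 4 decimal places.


Compute 2^(1/35) = 1.0200016094
Subtract 1: 1.0200016094 - 1 = 0.0200016094
Multiply by n: 35 * 0.0200016094 = 0.7000563290
Round to 4 dp: 0.7001

0.7001


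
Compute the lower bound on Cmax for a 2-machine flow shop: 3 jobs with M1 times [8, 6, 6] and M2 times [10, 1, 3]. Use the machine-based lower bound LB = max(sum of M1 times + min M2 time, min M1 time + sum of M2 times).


LB1 = sum(M1 times) + min(M2 times) = 20 + 1 = 21
LB2 = min(M1 times) + sum(M2 times) = 6 + 14 = 20
Lower bound = max(LB1, LB2) = max(21, 20) = 21

21


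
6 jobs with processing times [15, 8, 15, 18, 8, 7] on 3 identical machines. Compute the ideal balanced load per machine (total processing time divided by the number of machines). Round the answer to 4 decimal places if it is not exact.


Total processing time = 15 + 8 + 15 + 18 + 8 + 7 = 71
Number of machines = 3
Ideal balanced load = 71 / 3 = 23.6667

23.6667


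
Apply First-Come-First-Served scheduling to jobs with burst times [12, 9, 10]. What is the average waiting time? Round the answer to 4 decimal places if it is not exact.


FCFS order (as given): [12, 9, 10]
Waiting times:
  Job 1: wait = 0
  Job 2: wait = 12
  Job 3: wait = 21
Sum of waiting times = 33
Average waiting time = 33/3 = 11.0

11.0


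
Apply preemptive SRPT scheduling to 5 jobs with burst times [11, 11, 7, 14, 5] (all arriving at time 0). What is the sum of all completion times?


Since all jobs arrive at t=0, SRPT equals SPT ordering.
SPT order: [5, 7, 11, 11, 14]
Completion times:
  Job 1: p=5, C=5
  Job 2: p=7, C=12
  Job 3: p=11, C=23
  Job 4: p=11, C=34
  Job 5: p=14, C=48
Total completion time = 5 + 12 + 23 + 34 + 48 = 122

122


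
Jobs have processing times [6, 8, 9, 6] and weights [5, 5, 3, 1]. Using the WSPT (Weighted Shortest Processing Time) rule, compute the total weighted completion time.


Compute p/w ratios and sort ascending (WSPT): [(6, 5), (8, 5), (9, 3), (6, 1)]
Compute weighted completion times:
  Job (p=6,w=5): C=6, w*C=5*6=30
  Job (p=8,w=5): C=14, w*C=5*14=70
  Job (p=9,w=3): C=23, w*C=3*23=69
  Job (p=6,w=1): C=29, w*C=1*29=29
Total weighted completion time = 198

198


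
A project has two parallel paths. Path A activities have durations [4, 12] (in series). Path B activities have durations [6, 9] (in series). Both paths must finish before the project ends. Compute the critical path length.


Path A total = 4 + 12 = 16
Path B total = 6 + 9 = 15
Critical path = longest path = max(16, 15) = 16

16


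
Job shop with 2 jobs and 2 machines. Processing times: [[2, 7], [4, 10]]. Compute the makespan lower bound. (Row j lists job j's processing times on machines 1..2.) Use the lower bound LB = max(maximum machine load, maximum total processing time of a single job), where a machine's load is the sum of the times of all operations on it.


Machine loads:
  Machine 1: 2 + 4 = 6
  Machine 2: 7 + 10 = 17
Max machine load = 17
Job totals:
  Job 1: 9
  Job 2: 14
Max job total = 14
Lower bound = max(17, 14) = 17

17


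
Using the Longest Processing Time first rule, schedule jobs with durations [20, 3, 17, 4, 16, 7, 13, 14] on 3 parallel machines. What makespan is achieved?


Sort jobs in decreasing order (LPT): [20, 17, 16, 14, 13, 7, 4, 3]
Assign each job to the least loaded machine:
  Machine 1: jobs [20, 7, 4], load = 31
  Machine 2: jobs [17, 13, 3], load = 33
  Machine 3: jobs [16, 14], load = 30
Makespan = max load = 33

33


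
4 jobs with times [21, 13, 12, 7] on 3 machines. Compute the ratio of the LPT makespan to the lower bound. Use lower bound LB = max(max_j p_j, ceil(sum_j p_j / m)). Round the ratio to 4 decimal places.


LPT order: [21, 13, 12, 7]
Machine loads after assignment: [21, 13, 19]
LPT makespan = 21
Lower bound = max(max_job, ceil(total/3)) = max(21, 18) = 21
Ratio = 21 / 21 = 1.0

1.0


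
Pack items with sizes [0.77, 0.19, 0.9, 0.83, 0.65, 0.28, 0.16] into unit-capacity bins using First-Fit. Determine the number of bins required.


Place items sequentially using First-Fit:
  Item 0.77 -> new Bin 1
  Item 0.19 -> Bin 1 (now 0.96)
  Item 0.9 -> new Bin 2
  Item 0.83 -> new Bin 3
  Item 0.65 -> new Bin 4
  Item 0.28 -> Bin 4 (now 0.93)
  Item 0.16 -> Bin 3 (now 0.99)
Total bins used = 4

4


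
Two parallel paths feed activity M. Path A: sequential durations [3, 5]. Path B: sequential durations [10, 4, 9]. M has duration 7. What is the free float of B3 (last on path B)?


ES(B3) = sum of predecessors on chain B = 14
EF(B3) = ES + duration = 14 + 9 = 23
Successor of B3 is M. ES(M) = max(sum(A), sum(B)) = max(8, 23) = 23
Free float = ES(successor) - EF(current) = 23 - 23 = 0

0


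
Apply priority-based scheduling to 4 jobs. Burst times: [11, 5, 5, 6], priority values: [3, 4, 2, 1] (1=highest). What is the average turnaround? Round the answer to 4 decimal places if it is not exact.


Sort by priority (ascending = highest first):
Order: [(1, 6), (2, 5), (3, 11), (4, 5)]
Completion times:
  Priority 1, burst=6, C=6
  Priority 2, burst=5, C=11
  Priority 3, burst=11, C=22
  Priority 4, burst=5, C=27
Average turnaround = 66/4 = 16.5

16.5


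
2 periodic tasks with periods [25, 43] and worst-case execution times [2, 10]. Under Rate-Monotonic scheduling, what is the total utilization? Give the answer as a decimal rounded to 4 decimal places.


Compute individual utilizations (exact fractions):
  Task 1: C/T = 2/25 (approx. 0.08)
  Task 2: C/T = 10/43 (approx. 0.2326)
Total utilization U = 2/25 + 10/43 = 336/1075
Rounded to 4 decimal places: U = 0.3126
RM (Liu & Layland) bound for 2 tasks = 0.828427; compare with U = 336/1075 (approx. 0.312558)
U <= bound, so schedulable by RM sufficient condition.

0.3126


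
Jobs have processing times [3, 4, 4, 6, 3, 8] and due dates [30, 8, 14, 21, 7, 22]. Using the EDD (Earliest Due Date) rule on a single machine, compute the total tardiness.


Sort by due date (EDD order): [(3, 7), (4, 8), (4, 14), (6, 21), (8, 22), (3, 30)]
Compute completion times and tardiness:
  Job 1: p=3, d=7, C=3, tardiness=max(0,3-7)=0
  Job 2: p=4, d=8, C=7, tardiness=max(0,7-8)=0
  Job 3: p=4, d=14, C=11, tardiness=max(0,11-14)=0
  Job 4: p=6, d=21, C=17, tardiness=max(0,17-21)=0
  Job 5: p=8, d=22, C=25, tardiness=max(0,25-22)=3
  Job 6: p=3, d=30, C=28, tardiness=max(0,28-30)=0
Total tardiness = 3

3


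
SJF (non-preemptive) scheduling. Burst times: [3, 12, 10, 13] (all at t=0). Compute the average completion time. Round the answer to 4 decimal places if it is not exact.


SJF order (ascending): [3, 10, 12, 13]
Completion times:
  Job 1: burst=3, C=3
  Job 2: burst=10, C=13
  Job 3: burst=12, C=25
  Job 4: burst=13, C=38
Average completion = 79/4 = 19.75

19.75


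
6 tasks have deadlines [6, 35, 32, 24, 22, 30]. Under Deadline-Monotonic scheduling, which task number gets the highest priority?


Sort tasks by relative deadline (ascending):
  Task 1: deadline = 6
  Task 5: deadline = 22
  Task 4: deadline = 24
  Task 6: deadline = 30
  Task 3: deadline = 32
  Task 2: deadline = 35
Priority order (highest first): [1, 5, 4, 6, 3, 2]
Highest priority task = 1

1


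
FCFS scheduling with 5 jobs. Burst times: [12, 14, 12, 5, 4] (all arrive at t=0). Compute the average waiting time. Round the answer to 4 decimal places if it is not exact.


FCFS order (as given): [12, 14, 12, 5, 4]
Waiting times:
  Job 1: wait = 0
  Job 2: wait = 12
  Job 3: wait = 26
  Job 4: wait = 38
  Job 5: wait = 43
Sum of waiting times = 119
Average waiting time = 119/5 = 23.8

23.8


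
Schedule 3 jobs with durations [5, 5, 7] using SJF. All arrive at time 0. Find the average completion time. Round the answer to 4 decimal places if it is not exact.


SJF order (ascending): [5, 5, 7]
Completion times:
  Job 1: burst=5, C=5
  Job 2: burst=5, C=10
  Job 3: burst=7, C=17
Average completion = 32/3 = 10.6667

10.6667


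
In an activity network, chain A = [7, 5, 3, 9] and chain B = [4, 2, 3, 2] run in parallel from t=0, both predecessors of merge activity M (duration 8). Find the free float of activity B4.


ES(B4) = sum of predecessors on chain B = 9
EF(B4) = ES + duration = 9 + 2 = 11
Successor of B4 is M. ES(M) = max(sum(A), sum(B)) = max(24, 11) = 24
Free float = ES(successor) - EF(current) = 24 - 11 = 13

13
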